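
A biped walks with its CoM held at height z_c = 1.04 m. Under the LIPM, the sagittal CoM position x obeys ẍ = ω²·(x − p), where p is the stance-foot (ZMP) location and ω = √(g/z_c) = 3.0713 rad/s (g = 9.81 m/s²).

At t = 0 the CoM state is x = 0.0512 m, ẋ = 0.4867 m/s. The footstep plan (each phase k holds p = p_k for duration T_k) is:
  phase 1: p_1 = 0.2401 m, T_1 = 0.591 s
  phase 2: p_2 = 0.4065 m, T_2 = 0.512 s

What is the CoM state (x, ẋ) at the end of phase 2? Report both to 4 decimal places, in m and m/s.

phase 1: p=0.2401, T=0.591, ωT=1.815138, cosh=3.152370, sinh=2.989555; start (x,ẋ)=(0.051200, 0.486700) → end (x,ẋ)=(0.118363, -0.200187)
phase 2: p=0.4065, T=0.512, ωT=1.572506, cosh=2.513116, sinh=2.305591; start (x,ẋ)=(0.118363, -0.200187) → end (x,ẋ)=(-0.467899, -2.543436)

x = -0.4679, ẋ = -2.5434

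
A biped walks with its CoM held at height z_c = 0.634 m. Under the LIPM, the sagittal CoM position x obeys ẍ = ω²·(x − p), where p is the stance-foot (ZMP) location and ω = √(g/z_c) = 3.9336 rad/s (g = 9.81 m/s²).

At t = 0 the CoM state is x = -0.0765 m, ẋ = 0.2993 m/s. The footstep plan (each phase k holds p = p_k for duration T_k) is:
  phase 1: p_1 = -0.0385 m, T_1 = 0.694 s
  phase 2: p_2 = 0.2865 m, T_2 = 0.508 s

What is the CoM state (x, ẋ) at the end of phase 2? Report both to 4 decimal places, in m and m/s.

x = 1.2190, ẋ = 3.8454

phase 1: p=-0.0385, T=0.694, ωT=2.729918, cosh=7.698430, sinh=7.633206; start (x,ẋ)=(-0.076500, 0.299300) → end (x,ẋ)=(0.249755, 1.163153)
phase 2: p=0.2865, T=0.508, ωT=1.998269, cosh=3.755923, sinh=3.620353; start (x,ẋ)=(0.249755, 1.163153) → end (x,ẋ)=(1.219017, 3.845433)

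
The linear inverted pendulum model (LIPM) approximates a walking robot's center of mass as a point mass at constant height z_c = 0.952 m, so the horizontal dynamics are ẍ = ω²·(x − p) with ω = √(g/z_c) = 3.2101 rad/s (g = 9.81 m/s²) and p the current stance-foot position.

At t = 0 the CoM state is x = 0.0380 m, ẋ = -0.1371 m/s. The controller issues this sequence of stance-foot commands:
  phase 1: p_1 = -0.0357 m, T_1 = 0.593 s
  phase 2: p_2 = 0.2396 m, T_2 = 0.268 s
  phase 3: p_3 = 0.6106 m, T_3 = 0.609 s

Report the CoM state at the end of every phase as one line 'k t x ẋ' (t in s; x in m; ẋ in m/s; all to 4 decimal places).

phase 1: p=-0.0357, T=0.593, ωT=1.903589, cosh=3.429484, sinh=3.280451; start (x,ẋ)=(0.038000, -0.137100) → end (x,ẋ)=(0.076948, 0.305921)
phase 2: p=0.2396, T=0.268, ωT=0.860307, cosh=1.393459, sinh=0.970427; start (x,ẋ)=(0.076948, 0.305921) → end (x,ẋ)=(0.105433, -0.080398)
phase 3: p=0.6106, T=0.609, ωT=1.954951, cosh=3.602572, sinh=3.461000; start (x,ẋ)=(0.105433, -0.080398) → end (x,ẋ)=(-1.295983, -5.902127)

1 0.5930 0.0769 0.3059
2 0.8610 0.1054 -0.0804
3 1.4700 -1.2960 -5.9021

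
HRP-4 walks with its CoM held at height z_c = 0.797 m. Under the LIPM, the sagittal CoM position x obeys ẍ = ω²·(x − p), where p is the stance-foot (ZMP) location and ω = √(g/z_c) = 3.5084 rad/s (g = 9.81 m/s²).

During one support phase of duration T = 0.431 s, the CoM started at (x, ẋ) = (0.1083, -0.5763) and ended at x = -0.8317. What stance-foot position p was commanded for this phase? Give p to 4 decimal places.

p = 0.5331

ωT = 3.5084·0.431 = 1.512120; cosh(ωT) = 2.378391, sinh(ωT) = 2.157949
x(T) = p + (x₀−p)·cosh(ωT) + (ẋ₀/ω)·sinh(ωT) ⇒ p·(1 − cosh) = x(T) − x₀·cosh − (ẋ₀/ω)·sinh
numerator   = -0.8317 − (0.1083)·2.378391 − (-0.5763/3.5084)·2.157949 = -0.734809
denominator = 1 − 2.378391 = -1.378391
p = -0.734809 / -1.378391 = 0.5331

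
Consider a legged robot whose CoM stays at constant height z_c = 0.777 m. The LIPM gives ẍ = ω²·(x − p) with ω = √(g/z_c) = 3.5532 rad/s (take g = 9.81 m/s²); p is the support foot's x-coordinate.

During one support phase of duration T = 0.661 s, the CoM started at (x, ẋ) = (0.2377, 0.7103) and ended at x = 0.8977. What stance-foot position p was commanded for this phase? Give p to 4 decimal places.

ωT = 3.5532·0.661 = 2.348665; cosh(ωT) = 5.283540, sinh(ωT) = 5.188043
x(T) = p + (x₀−p)·cosh(ωT) + (ẋ₀/ω)·sinh(ωT) ⇒ p·(1 − cosh) = x(T) − x₀·cosh − (ẋ₀/ω)·sinh
numerator   = 0.8977 − (0.2377)·5.283540 − (0.7103/3.5532)·5.188043 = -1.395310
denominator = 1 − 5.283540 = -4.283540
p = -1.395310 / -4.283540 = 0.3257

p = 0.3257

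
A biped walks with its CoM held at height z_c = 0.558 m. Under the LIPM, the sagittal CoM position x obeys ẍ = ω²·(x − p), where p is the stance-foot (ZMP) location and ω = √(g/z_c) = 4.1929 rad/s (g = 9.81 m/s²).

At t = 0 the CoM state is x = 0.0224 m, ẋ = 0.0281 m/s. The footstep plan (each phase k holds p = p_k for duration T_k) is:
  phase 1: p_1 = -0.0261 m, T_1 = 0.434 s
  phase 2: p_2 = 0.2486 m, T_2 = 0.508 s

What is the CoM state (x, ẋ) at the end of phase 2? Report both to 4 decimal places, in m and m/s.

phase 1: p=-0.0261, T=0.434, ωT=1.819719, cosh=3.166097, sinh=3.004025; start (x,ẋ)=(0.022400, 0.028100) → end (x,ẋ)=(0.147588, 0.699853)
phase 2: p=0.2486, T=0.508, ωT=2.129993, cosh=4.266824, sinh=4.147986; start (x,ẋ)=(0.147588, 0.699853) → end (x,ẋ)=(0.509956, 1.229340)

x = 0.5100, ẋ = 1.2293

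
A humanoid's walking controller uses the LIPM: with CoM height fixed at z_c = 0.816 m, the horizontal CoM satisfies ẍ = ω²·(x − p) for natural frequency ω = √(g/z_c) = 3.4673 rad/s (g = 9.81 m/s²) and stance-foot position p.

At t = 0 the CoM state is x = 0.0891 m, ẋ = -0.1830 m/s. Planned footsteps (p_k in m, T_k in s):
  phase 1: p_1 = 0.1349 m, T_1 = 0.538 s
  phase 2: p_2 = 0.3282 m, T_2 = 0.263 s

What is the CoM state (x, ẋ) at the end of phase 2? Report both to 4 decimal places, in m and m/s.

x = -0.7433, ẋ = -3.4476

phase 1: p=0.1349, T=0.538, ωT=1.865407, cosh=3.306700, sinh=3.151867; start (x,ẋ)=(0.089100, -0.183000) → end (x,ẋ)=(-0.182899, -1.105650)
phase 2: p=0.3282, T=0.263, ωT=0.911900, cosh=1.445404, sinh=1.043643; start (x,ẋ)=(-0.182899, -1.105650) → end (x,ẋ)=(-0.743340, -3.447585)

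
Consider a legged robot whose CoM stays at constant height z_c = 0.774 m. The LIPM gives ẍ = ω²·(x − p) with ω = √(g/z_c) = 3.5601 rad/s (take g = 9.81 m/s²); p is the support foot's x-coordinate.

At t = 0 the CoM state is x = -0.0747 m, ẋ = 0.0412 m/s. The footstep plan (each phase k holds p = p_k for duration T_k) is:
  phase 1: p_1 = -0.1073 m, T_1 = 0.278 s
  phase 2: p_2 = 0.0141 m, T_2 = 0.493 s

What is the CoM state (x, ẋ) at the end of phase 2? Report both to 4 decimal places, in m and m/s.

phase 1: p=-0.1073, T=0.278, ωT=0.989708, cosh=1.531067, sinh=1.159381; start (x,ẋ)=(-0.074700, 0.041200) → end (x,ẋ)=(-0.043970, 0.197637)
phase 2: p=0.0141, T=0.493, ωT=1.755129, cosh=2.978540, sinh=2.805655; start (x,ẋ)=(-0.043970, 0.197637) → end (x,ẋ)=(-0.003110, 0.008642)

x = -0.0031, ẋ = 0.0086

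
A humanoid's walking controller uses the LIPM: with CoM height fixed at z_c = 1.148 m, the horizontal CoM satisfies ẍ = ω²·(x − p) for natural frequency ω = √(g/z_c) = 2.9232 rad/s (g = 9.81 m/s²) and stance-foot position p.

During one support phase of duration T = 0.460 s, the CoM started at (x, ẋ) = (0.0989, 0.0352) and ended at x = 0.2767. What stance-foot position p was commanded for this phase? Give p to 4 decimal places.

p = -0.0501

ωT = 2.9232·0.460 = 1.344672; cosh(ωT) = 2.048777, sinh(ωT) = 1.788151
x(T) = p + (x₀−p)·cosh(ωT) + (ẋ₀/ω)·sinh(ωT) ⇒ p·(1 − cosh) = x(T) − x₀·cosh − (ẋ₀/ω)·sinh
numerator   = 0.2767 − (0.0989)·2.048777 − (0.0352/2.9232)·1.788151 = 0.052544
denominator = 1 − 2.048777 = -1.048777
p = 0.052544 / -1.048777 = -0.0501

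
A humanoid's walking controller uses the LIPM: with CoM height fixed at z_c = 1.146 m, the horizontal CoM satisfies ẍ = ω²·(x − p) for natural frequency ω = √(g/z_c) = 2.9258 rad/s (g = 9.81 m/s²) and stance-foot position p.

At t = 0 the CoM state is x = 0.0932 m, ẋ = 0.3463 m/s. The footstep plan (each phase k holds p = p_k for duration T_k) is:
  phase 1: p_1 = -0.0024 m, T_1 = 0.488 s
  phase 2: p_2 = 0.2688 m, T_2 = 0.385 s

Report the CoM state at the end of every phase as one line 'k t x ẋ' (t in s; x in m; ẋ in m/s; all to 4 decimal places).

phase 1: p=-0.0024, T=0.488, ωT=1.427790, cosh=2.204657, sinh=1.964819; start (x,ẋ)=(0.093200, 0.346300) → end (x,ẋ)=(0.440923, 1.313045)
phase 2: p=0.2688, T=0.385, ωT=1.126433, cosh=1.704411, sinh=1.380223; start (x,ẋ)=(0.440923, 1.313045) → end (x,ẋ)=(1.181587, 2.933045)

1 0.4880 0.4409 1.3130
2 0.8730 1.1816 2.9330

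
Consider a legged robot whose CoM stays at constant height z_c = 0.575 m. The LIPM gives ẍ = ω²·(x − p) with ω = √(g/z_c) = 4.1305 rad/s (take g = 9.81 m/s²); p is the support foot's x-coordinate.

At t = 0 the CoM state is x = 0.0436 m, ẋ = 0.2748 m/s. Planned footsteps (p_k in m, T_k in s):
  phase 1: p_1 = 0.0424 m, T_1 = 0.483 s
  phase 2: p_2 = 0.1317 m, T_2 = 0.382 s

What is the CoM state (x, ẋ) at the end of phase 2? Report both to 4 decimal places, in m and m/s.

phase 1: p=0.0424, T=0.483, ωT=1.995031, cosh=3.744222, sinh=3.608213; start (x,ẋ)=(0.043600, 0.274800) → end (x,ẋ)=(0.286946, 1.046797)
phase 2: p=0.1317, T=0.382, ωT=1.577851, cosh=2.525476, sinh=2.319058; start (x,ẋ)=(0.286946, 1.046797) → end (x,ẋ)=(1.111490, 4.130737)

x = 1.1115, ẋ = 4.1307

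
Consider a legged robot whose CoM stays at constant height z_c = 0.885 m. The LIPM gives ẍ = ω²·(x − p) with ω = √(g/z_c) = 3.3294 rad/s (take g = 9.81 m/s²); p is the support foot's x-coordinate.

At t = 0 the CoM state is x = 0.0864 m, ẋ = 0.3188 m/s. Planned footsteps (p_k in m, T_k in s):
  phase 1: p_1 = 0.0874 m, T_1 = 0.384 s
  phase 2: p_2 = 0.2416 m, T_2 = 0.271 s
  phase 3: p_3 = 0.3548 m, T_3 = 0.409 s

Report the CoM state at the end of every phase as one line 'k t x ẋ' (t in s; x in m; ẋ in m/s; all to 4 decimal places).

1 0.3840 0.2441 0.6113
2 0.6550 0.4342 0.8859
3 1.0640 1.0051 2.3245

phase 1: p=0.0874, T=0.384, ωT=1.278490, cosh=1.934835, sinh=1.656377; start (x,ẋ)=(0.086400, 0.318800) → end (x,ẋ)=(0.244068, 0.611311)
phase 2: p=0.2416, T=0.271, ωT=0.902267, cosh=1.435418, sinh=1.029769; start (x,ẋ)=(0.244068, 0.611311) → end (x,ẋ)=(0.434219, 0.885948)
phase 3: p=0.3548, T=0.409, ωT=1.361725, cosh=2.079568, sinh=1.823350; start (x,ẋ)=(0.434219, 0.885948) → end (x,ẋ)=(1.005147, 2.324513)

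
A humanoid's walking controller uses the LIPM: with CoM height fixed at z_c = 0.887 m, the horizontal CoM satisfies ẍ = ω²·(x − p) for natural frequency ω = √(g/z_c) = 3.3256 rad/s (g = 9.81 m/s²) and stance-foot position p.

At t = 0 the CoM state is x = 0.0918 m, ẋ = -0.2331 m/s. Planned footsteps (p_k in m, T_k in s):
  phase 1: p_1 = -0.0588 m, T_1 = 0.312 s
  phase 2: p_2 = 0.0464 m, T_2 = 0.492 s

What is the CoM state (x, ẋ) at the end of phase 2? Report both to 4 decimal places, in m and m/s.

phase 1: p=-0.0588, T=0.312, ωT=1.037587, cosh=1.588354, sinh=1.234045; start (x,ẋ)=(0.091800, -0.233100) → end (x,ẋ)=(0.093909, 0.247808)
phase 2: p=0.0464, T=0.492, ωT=1.636195, cosh=2.665156, sinh=2.470436; start (x,ẋ)=(0.093909, 0.247808) → end (x,ẋ)=(0.357103, 1.050763)

x = 0.3571, ẋ = 1.0508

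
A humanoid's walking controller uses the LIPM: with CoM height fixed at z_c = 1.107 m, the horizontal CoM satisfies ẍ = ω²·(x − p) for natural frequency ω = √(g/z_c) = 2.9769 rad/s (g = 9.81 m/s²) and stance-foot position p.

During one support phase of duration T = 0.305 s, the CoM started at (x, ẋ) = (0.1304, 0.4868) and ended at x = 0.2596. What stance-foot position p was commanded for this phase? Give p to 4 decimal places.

p = 0.2222

ωT = 2.9769·0.305 = 0.907954; cosh(ωT) = 1.441297, sinh(ωT) = 1.037949
x(T) = p + (x₀−p)·cosh(ωT) + (ẋ₀/ω)·sinh(ωT) ⇒ p·(1 − cosh) = x(T) − x₀·cosh − (ẋ₀/ω)·sinh
numerator   = 0.2596 − (0.1304)·1.441297 − (0.4868/2.9769)·1.037949 = -0.098077
denominator = 1 − 1.441297 = -0.441297
p = -0.098077 / -0.441297 = 0.2222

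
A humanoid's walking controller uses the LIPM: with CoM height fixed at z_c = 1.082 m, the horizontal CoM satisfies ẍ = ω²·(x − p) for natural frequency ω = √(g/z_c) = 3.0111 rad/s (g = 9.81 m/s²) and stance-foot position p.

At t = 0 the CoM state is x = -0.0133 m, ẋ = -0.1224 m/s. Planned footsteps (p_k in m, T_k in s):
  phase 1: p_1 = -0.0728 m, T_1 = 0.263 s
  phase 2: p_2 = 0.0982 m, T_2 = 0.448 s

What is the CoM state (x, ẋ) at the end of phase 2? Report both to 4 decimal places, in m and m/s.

phase 1: p=-0.0728, T=0.263, ωT=0.791919, cosh=1.330302, sinh=0.877327; start (x,ẋ)=(-0.013300, -0.122400) → end (x,ẋ)=(-0.029310, -0.005647)
phase 2: p=0.0982, T=0.448, ωT=1.348973, cosh=2.056486, sinh=1.796979; start (x,ẋ)=(-0.029310, -0.005647) → end (x,ẋ)=(-0.167392, -0.701554)

x = -0.1674, ẋ = -0.7016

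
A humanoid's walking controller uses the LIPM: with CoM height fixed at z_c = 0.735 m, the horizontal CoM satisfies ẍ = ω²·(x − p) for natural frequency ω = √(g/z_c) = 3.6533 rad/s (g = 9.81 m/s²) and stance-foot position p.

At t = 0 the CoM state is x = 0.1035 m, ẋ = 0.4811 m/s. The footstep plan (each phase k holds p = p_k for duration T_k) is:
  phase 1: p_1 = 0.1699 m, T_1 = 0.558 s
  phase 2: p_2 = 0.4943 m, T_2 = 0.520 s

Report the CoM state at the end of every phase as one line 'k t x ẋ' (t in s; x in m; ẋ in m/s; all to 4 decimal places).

phase 1: p=0.1699, T=0.558, ωT=2.038541, cosh=3.904809, sinh=3.774591; start (x,ẋ)=(0.103500, 0.481100) → end (x,ẋ)=(0.407693, 0.962967)
phase 2: p=0.4943, T=0.520, ωT=1.899716, cosh=3.416804, sinh=3.267192; start (x,ẋ)=(0.407693, 0.962967) → end (x,ẋ)=(1.059575, 2.256528)

1 0.5580 0.4077 0.9630
2 1.0780 1.0596 2.2565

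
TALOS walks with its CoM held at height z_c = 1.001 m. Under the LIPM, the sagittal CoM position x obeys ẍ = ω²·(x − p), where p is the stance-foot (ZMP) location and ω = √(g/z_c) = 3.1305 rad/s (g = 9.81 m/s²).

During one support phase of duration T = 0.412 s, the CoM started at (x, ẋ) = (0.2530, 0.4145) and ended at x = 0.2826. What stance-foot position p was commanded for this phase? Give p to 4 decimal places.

p = 0.4550

ωT = 3.1305·0.412 = 1.289766; cosh(ωT) = 1.953636, sinh(ωT) = 1.678301
x(T) = p + (x₀−p)·cosh(ωT) + (ẋ₀/ω)·sinh(ωT) ⇒ p·(1 − cosh) = x(T) − x₀·cosh − (ẋ₀/ω)·sinh
numerator   = 0.2826 − (0.2530)·1.953636 − (0.4145/3.1305)·1.678301 = -0.433889
denominator = 1 − 1.953636 = -0.953636
p = -0.433889 / -0.953636 = 0.4550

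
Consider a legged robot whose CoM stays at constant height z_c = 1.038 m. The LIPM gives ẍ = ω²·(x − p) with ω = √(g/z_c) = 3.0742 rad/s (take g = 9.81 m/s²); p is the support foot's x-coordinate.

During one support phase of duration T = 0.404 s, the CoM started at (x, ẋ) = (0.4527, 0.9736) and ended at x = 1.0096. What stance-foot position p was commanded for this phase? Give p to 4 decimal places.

p = 0.3906

ωT = 3.0742·0.404 = 1.241977; cosh(ωT) = 1.875632, sinh(ωT) = 1.586819
x(T) = p + (x₀−p)·cosh(ωT) + (ẋ₀/ω)·sinh(ωT) ⇒ p·(1 − cosh) = x(T) − x₀·cosh − (ẋ₀/ω)·sinh
numerator   = 1.0096 − (0.4527)·1.875632 − (0.9736/3.0742)·1.586819 = -0.342045
denominator = 1 − 1.875632 = -0.875632
p = -0.342045 / -0.875632 = 0.3906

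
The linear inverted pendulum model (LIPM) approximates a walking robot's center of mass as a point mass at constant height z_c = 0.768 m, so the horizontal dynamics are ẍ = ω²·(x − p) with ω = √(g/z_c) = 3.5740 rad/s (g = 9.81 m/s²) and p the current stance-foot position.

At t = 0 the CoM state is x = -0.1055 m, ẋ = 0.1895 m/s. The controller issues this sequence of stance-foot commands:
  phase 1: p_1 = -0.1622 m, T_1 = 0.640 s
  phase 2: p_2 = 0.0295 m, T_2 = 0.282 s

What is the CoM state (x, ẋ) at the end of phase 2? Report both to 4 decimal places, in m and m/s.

x = 1.2123, ẋ = 4.4770

phase 1: p=-0.1622, T=0.640, ωT=2.287360, cosh=4.975218, sinh=4.873684; start (x,ẋ)=(-0.105500, 0.189500) → end (x,ẋ)=(0.378306, 1.930435)
phase 2: p=0.0295, T=0.282, ωT=1.007868, cosh=1.552375, sinh=1.187379; start (x,ẋ)=(0.378306, 1.930435) → end (x,ẋ)=(1.212321, 4.476987)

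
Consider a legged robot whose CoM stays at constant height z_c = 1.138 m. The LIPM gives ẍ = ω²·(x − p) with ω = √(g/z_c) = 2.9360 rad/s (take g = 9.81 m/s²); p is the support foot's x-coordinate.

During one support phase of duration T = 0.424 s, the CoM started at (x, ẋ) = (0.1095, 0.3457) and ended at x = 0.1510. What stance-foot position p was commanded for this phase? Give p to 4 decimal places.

p = 0.2753

ωT = 2.9360·0.424 = 1.244864; cosh(ωT) = 1.880221, sinh(ωT) = 1.592241
x(T) = p + (x₀−p)·cosh(ωT) + (ẋ₀/ω)·sinh(ωT) ⇒ p·(1 − cosh) = x(T) − x₀·cosh − (ẋ₀/ω)·sinh
numerator   = 0.1510 − (0.1095)·1.880221 − (0.3457/2.9360)·1.592241 = -0.242363
denominator = 1 − 1.880221 = -0.880221
p = -0.242363 / -0.880221 = 0.2753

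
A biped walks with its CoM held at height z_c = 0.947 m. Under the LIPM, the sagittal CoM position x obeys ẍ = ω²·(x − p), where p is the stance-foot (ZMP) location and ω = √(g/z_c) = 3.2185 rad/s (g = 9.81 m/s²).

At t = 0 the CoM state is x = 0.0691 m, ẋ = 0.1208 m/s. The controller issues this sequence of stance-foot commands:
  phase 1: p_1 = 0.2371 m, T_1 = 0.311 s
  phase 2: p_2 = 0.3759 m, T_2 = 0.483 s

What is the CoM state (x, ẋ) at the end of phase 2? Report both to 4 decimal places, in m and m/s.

phase 1: p=0.2371, T=0.311, ωT=1.000954, cosh=1.544202, sinh=1.176673; start (x,ẋ)=(0.069100, 0.120800) → end (x,ẋ)=(0.021838, -0.449697)
phase 2: p=0.3759, T=0.483, ωT=1.554536, cosh=2.472088, sinh=2.260800; start (x,ẋ)=(0.021838, -0.449697) → end (x,ẋ)=(-0.815257, -3.687980)

x = -0.8153, ẋ = -3.6880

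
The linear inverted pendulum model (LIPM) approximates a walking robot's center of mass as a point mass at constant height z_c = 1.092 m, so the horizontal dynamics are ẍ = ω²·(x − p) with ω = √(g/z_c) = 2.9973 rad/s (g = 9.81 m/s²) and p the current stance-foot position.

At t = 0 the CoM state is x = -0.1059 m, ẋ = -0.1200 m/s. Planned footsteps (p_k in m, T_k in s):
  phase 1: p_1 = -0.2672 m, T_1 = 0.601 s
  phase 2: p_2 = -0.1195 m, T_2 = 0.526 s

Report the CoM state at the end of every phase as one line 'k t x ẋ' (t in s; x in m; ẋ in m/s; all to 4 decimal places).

phase 1: p=-0.2672, T=0.601, ωT=1.801377, cosh=3.111528, sinh=2.946457; start (x,ẋ)=(-0.105900, -0.120000) → end (x,ẋ)=(0.116725, 1.051124)
phase 2: p=-0.1195, T=0.526, ωT=1.576580, cosh=2.522530, sinh=2.315849; start (x,ẋ)=(0.116725, 1.051124) → end (x,ẋ)=(1.288531, 4.291200)

1 0.6010 0.1167 1.0511
2 1.1270 1.2885 4.2912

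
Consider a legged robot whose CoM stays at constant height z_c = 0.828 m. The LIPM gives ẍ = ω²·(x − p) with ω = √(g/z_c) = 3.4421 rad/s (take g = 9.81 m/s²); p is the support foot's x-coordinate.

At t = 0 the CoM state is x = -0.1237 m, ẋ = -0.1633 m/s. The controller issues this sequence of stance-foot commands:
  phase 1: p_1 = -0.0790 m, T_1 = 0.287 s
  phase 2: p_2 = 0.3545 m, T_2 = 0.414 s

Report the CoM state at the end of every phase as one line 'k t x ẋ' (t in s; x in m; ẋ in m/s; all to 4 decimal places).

1 0.2870 -0.2022 -0.4276
2 0.7010 -1.1132 -4.6939

phase 1: p=-0.0790, T=0.287, ωT=0.987883, cosh=1.528953, sinh=1.156589; start (x,ẋ)=(-0.123700, -0.163300) → end (x,ẋ)=(-0.202215, -0.427633)
phase 2: p=0.3545, T=0.414, ωT=1.425029, cosh=2.199241, sinh=1.958739; start (x,ẋ)=(-0.202215, -0.427633) → end (x,ẋ)=(-1.113197, -4.693939)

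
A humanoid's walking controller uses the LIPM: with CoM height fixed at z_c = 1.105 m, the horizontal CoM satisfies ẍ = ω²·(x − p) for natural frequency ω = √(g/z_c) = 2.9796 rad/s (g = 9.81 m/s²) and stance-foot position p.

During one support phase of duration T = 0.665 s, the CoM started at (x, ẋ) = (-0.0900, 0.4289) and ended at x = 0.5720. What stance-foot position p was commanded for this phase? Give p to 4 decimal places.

ωT = 2.9796·0.665 = 1.981434; cosh(ωT) = 3.695504, sinh(ωT) = 3.557633
x(T) = p + (x₀−p)·cosh(ωT) + (ẋ₀/ω)·sinh(ωT) ⇒ p·(1 − cosh) = x(T) − x₀·cosh − (ẋ₀/ω)·sinh
numerator   = 0.5720 − (-0.0900)·3.695504 − (0.4289/2.9796)·3.557633 = 0.392490
denominator = 1 − 3.695504 = -2.695504
p = 0.392490 / -2.695504 = -0.1456

p = -0.1456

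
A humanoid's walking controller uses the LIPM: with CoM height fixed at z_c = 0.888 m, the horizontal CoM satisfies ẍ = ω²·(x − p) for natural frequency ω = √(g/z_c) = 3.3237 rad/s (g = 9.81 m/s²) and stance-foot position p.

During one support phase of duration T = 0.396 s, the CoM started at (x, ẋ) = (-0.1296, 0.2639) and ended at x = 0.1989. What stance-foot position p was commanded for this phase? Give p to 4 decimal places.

ωT = 3.3237·0.396 = 1.316185; cosh(ωT) = 1.998662, sinh(ωT) = 1.730506
x(T) = p + (x₀−p)·cosh(ωT) + (ẋ₀/ω)·sinh(ωT) ⇒ p·(1 − cosh) = x(T) − x₀·cosh − (ẋ₀/ω)·sinh
numerator   = 0.1989 − (-0.1296)·1.998662 − (0.2639/3.3237)·1.730506 = 0.320525
denominator = 1 − 1.998662 = -0.998662
p = 0.320525 / -0.998662 = -0.3210

p = -0.3210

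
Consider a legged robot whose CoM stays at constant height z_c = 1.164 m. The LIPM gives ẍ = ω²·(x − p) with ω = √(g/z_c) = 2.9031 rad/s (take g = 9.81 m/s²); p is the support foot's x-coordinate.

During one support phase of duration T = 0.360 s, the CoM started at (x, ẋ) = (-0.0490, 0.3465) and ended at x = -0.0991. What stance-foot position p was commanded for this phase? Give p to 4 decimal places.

p = 0.2836

ωT = 2.9031·0.360 = 1.045116; cosh(ωT) = 1.597690, sinh(ωT) = 1.246039
x(T) = p + (x₀−p)·cosh(ωT) + (ẋ₀/ω)·sinh(ωT) ⇒ p·(1 − cosh) = x(T) − x₀·cosh − (ẋ₀/ω)·sinh
numerator   = -0.0991 − (-0.0490)·1.597690 − (0.3465/2.9031)·1.246039 = -0.169534
denominator = 1 − 1.597690 = -0.597690
p = -0.169534 / -0.597690 = 0.2836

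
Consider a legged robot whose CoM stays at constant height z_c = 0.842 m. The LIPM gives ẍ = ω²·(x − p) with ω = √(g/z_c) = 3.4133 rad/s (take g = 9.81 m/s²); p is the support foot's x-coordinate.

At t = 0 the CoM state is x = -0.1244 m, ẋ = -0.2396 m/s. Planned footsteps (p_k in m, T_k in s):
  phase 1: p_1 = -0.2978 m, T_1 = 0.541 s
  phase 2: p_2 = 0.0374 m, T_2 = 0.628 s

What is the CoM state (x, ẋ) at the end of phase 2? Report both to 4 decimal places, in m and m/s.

phase 1: p=-0.2978, T=0.541, ωT=1.846595, cosh=3.247988, sinh=3.090215; start (x,ẋ)=(-0.124400, -0.239600) → end (x,ẋ)=(0.048480, 1.050776)
phase 2: p=0.0374, T=0.628, ωT=2.143552, cosh=4.323461, sinh=4.206224; start (x,ẋ)=(0.048480, 1.050776) → end (x,ẋ)=(1.380181, 4.702071)

x = 1.3802, ẋ = 4.7021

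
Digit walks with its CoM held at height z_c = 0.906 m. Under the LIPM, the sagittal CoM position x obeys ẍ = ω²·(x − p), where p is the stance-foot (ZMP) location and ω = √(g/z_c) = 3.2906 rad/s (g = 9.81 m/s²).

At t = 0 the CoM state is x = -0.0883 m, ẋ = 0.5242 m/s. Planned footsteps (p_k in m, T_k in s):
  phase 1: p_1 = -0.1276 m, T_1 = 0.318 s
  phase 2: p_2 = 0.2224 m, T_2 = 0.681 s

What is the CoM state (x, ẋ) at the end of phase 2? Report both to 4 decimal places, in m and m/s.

x = 1.2146, ẋ = 3.4022

phase 1: p=-0.1276, T=0.318, ωT=1.046411, cosh=1.599304, sinh=1.248108; start (x,ẋ)=(-0.088300, 0.524200) → end (x,ẋ)=(0.134079, 0.999761)
phase 2: p=0.2224, T=0.681, ωT=2.240899, cosh=4.754069, sinh=4.647707; start (x,ẋ)=(0.134079, 0.999761) → end (x,ẋ)=(1.214599, 3.402179)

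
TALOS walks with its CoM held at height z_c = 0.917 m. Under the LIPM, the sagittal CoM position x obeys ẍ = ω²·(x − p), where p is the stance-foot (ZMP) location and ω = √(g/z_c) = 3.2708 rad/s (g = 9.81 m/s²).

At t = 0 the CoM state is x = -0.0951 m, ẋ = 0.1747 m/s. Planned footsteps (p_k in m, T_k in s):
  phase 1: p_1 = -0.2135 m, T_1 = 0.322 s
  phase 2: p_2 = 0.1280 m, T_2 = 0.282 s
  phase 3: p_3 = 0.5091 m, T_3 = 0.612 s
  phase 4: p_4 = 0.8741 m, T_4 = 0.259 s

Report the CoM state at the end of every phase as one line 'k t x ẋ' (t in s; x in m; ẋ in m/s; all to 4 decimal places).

phase 1: p=-0.2135, T=0.322, ωT=1.053198, cosh=1.607812, sinh=1.258991; start (x,ẋ)=(-0.095100, 0.174700) → end (x,ẋ)=(0.044110, 0.768445)
phase 2: p=0.1280, T=0.282, ωT=0.922366, cosh=1.456405, sinh=1.058828; start (x,ẋ)=(0.044110, 0.768445) → end (x,ẋ)=(0.254585, 0.828639)
phase 3: p=0.5091, T=0.612, ωT=2.001730, cosh=3.768474, sinh=3.633373; start (x,ẋ)=(0.254585, 0.828639) → end (x,ẋ)=(0.470460, 0.098036)
phase 4: p=0.8741, T=0.259, ωT=0.847137, cosh=1.380799, sinh=0.952159; start (x,ẋ)=(0.470460, 0.098036) → end (x,ẋ)=(0.345294, -1.121696)

1 0.3220 0.0441 0.7684
2 0.6040 0.2546 0.8286
3 1.2160 0.4705 0.0980
4 1.4750 0.3453 -1.1217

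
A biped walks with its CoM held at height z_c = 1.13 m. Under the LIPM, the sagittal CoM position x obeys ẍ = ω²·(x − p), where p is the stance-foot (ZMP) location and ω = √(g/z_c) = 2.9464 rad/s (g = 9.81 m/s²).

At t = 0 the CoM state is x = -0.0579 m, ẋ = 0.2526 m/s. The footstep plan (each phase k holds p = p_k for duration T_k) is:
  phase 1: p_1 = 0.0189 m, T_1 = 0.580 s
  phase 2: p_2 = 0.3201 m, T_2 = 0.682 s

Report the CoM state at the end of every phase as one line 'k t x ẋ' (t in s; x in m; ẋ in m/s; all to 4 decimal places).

1 0.5800 0.0289 0.1160
2 1.2620 -0.6414 -2.7025

phase 1: p=0.0189, T=0.580, ωT=1.708912, cosh=2.852006, sinh=2.670943; start (x,ẋ)=(-0.057900, 0.252600) → end (x,ẋ)=(0.028851, 0.116026)
phase 2: p=0.3201, T=0.682, ωT=2.009445, cosh=3.796619, sinh=3.662556; start (x,ẋ)=(0.028851, 0.116026) → end (x,ẋ)=(-0.641435, -2.702469)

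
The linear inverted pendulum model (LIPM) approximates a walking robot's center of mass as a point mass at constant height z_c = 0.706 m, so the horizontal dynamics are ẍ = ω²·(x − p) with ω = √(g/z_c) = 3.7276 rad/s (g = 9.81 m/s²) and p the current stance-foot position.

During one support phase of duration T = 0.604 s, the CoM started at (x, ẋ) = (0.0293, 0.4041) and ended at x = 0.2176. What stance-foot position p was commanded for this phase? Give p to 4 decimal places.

p = 0.1137

ωT = 3.7276·0.604 = 2.251470; cosh(ωT) = 4.803471, sinh(ωT) = 4.698226
x(T) = p + (x₀−p)·cosh(ωT) + (ẋ₀/ω)·sinh(ωT) ⇒ p·(1 − cosh) = x(T) − x₀·cosh − (ẋ₀/ω)·sinh
numerator   = 0.2176 − (0.0293)·4.803471 − (0.4041/3.7276)·4.698226 = -0.432465
denominator = 1 − 4.803471 = -3.803471
p = -0.432465 / -3.803471 = 0.1137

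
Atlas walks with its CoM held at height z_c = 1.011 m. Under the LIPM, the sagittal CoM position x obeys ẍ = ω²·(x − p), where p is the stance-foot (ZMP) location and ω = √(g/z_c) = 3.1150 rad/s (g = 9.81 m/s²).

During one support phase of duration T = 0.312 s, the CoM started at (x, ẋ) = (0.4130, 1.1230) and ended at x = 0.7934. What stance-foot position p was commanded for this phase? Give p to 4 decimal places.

ωT = 3.1150·0.312 = 0.971880; cosh(ωT) = 1.510640, sinh(ωT) = 1.132269
x(T) = p + (x₀−p)·cosh(ωT) + (ẋ₀/ω)·sinh(ωT) ⇒ p·(1 − cosh) = x(T) − x₀·cosh − (ẋ₀/ω)·sinh
numerator   = 0.7934 − (0.4130)·1.510640 − (1.1230/3.1150)·1.132269 = -0.238693
denominator = 1 − 1.510640 = -0.510640
p = -0.238693 / -0.510640 = 0.4674

p = 0.4674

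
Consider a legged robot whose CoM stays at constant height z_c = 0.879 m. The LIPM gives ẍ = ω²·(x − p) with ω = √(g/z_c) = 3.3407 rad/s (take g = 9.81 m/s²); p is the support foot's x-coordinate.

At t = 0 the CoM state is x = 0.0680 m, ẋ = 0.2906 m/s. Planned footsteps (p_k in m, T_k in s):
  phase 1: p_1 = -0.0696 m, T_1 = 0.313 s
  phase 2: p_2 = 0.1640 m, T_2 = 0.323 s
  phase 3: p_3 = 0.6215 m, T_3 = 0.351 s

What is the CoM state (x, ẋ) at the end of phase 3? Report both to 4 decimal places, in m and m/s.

phase 1: p=-0.0696, T=0.313, ωT=1.045639, cosh=1.598342, sinh=1.246875; start (x,ẋ)=(0.068000, 0.290600) → end (x,ẋ)=(0.258795, 1.037642)
phase 2: p=0.1640, T=0.323, ωT=1.079046, cosh=1.640896, sinh=1.300976; start (x,ẋ)=(0.258795, 1.037642) → end (x,ẋ)=(0.723639, 2.114656)
phase 3: p=0.6215, T=0.351, ωT=1.172586, cosh=1.769950, sinh=1.460385; start (x,ẋ)=(0.723639, 2.114656) → end (x,ẋ)=(1.726702, 4.241143)

x = 1.7267, ẋ = 4.2411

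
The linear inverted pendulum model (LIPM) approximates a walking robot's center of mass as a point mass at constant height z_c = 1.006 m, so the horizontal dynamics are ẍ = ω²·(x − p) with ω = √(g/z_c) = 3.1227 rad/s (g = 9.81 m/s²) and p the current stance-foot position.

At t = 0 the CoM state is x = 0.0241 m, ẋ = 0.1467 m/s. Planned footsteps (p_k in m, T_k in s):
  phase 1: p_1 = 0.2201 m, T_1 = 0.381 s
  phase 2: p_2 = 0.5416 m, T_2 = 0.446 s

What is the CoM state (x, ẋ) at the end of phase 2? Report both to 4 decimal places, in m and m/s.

phase 1: p=0.2201, T=0.381, ωT=1.189749, cosh=1.795276, sinh=1.490979; start (x,ẋ)=(0.024100, 0.146700) → end (x,ẋ)=(-0.061730, -0.649185)
phase 2: p=0.5416, T=0.446, ωT=1.392724, cosh=2.137100, sinh=1.888702; start (x,ẋ)=(-0.061730, -0.649185) → end (x,ẋ)=(-1.140423, -4.945725)

x = -1.1404, ẋ = -4.9457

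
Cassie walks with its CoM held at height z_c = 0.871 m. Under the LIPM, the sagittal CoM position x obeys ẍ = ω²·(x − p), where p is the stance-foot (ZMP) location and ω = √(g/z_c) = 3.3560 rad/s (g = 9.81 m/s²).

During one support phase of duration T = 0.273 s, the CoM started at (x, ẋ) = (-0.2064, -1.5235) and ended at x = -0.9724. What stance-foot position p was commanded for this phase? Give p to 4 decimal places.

ωT = 3.3560·0.273 = 0.916188; cosh(ωT) = 1.449892, sinh(ωT) = 1.049851
x(T) = p + (x₀−p)·cosh(ωT) + (ẋ₀/ω)·sinh(ωT) ⇒ p·(1 − cosh) = x(T) − x₀·cosh − (ẋ₀/ω)·sinh
numerator   = -0.9724 − (-0.2064)·1.449892 − (-1.5235/3.3560)·1.049851 = -0.196549
denominator = 1 − 1.449892 = -0.449892
p = -0.196549 / -0.449892 = 0.4369

p = 0.4369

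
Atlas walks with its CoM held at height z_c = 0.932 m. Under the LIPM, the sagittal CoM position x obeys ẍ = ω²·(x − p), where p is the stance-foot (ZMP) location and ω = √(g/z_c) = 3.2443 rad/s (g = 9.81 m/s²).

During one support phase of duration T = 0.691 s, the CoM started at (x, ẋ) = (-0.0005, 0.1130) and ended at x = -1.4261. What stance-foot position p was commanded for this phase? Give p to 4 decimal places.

ωT = 3.2443·0.691 = 2.241811; cosh(ωT) = 4.758313, sinh(ωT) = 4.652047
x(T) = p + (x₀−p)·cosh(ωT) + (ẋ₀/ω)·sinh(ωT) ⇒ p·(1 − cosh) = x(T) − x₀·cosh − (ẋ₀/ω)·sinh
numerator   = -1.4261 − (-0.0005)·4.758313 − (0.1130/3.2443)·4.652047 = -1.585753
denominator = 1 − 4.758313 = -3.758313
p = -1.585753 / -3.758313 = 0.4219

p = 0.4219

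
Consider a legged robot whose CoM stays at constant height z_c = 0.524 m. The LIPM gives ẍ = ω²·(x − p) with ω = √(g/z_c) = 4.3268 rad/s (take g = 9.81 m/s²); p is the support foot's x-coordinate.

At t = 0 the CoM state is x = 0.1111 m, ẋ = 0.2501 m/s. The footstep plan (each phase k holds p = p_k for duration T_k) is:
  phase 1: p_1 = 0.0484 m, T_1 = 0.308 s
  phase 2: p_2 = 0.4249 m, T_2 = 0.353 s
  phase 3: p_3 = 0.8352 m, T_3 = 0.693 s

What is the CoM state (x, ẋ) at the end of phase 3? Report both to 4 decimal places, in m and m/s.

phase 1: p=0.0484, T=0.308, ωT=1.332654, cosh=2.027435, sinh=1.763658; start (x,ẋ)=(0.111100, 0.250100) → end (x,ẋ)=(0.277464, 0.985525)
phase 2: p=0.4249, T=0.353, ωT=1.527360, cosh=2.411555, sinh=2.194447; start (x,ẋ)=(0.277464, 0.985525) → end (x,ẋ)=(0.569184, 0.976754)
phase 3: p=0.8352, T=0.693, ωT=2.998472, cosh=10.052370, sinh=10.002507; start (x,ẋ)=(0.569184, 0.976754) → end (x,ẋ)=(0.419128, -1.694164)

x = 0.4191, ẋ = -1.6942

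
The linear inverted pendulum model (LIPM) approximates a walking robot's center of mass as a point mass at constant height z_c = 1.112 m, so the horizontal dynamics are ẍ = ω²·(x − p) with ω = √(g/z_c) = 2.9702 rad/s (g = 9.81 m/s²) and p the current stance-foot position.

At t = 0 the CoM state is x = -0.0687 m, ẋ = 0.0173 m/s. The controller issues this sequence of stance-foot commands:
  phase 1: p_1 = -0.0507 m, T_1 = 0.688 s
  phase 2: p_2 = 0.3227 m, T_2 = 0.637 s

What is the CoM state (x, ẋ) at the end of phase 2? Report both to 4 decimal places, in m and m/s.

phase 1: p=-0.0507, T=0.688, ωT=2.043498, cosh=3.923565, sinh=3.793990; start (x,ẋ)=(-0.068700, 0.017300) → end (x,ẋ)=(-0.099226, -0.134963)
phase 2: p=0.3227, T=0.637, ωT=1.892017, cosh=3.391752, sinh=3.240984; start (x,ẋ)=(-0.099226, -0.134963) → end (x,ẋ)=(-1.255635, -4.519376)

x = -1.2556, ẋ = -4.5194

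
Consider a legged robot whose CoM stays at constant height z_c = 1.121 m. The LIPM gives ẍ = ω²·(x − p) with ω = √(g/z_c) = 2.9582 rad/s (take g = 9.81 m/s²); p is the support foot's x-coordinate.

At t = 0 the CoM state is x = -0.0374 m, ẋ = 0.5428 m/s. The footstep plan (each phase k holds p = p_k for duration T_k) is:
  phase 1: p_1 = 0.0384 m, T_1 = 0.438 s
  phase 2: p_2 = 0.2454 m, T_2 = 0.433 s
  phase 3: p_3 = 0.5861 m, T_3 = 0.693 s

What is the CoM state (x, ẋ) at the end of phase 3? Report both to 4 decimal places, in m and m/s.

x = 1.8428, ẋ = 3.8769

phase 1: p=0.0384, T=0.438, ωT=1.295692, cosh=1.963615, sinh=1.689907; start (x,ẋ)=(-0.037400, 0.542800) → end (x,ẋ)=(0.199639, 0.686920)
phase 2: p=0.2454, T=0.433, ωT=1.280901, cosh=1.938834, sinh=1.661047; start (x,ẋ)=(0.199639, 0.686920) → end (x,ẋ)=(0.542386, 1.106967)
phase 3: p=0.5861, T=0.693, ωT=2.050033, cosh=3.948443, sinh=3.819712; start (x,ẋ)=(0.542386, 1.106967) → end (x,ẋ)=(1.842846, 3.876853)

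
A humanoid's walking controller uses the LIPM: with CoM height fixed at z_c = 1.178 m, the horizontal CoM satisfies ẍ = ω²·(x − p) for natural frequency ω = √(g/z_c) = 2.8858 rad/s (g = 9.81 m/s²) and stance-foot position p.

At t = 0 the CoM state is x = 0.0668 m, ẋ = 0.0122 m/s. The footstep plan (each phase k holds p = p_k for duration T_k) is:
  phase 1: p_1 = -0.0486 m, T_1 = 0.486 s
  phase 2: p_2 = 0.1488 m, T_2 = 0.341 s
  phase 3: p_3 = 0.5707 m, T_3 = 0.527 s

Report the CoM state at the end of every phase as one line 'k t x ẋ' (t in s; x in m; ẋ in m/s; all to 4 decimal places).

phase 1: p=-0.0486, T=0.486, ωT=1.402499, cosh=2.155664, sinh=1.909682; start (x,ẋ)=(0.066800, 0.012200) → end (x,ẋ)=(0.208237, 0.662264)
phase 2: p=0.1488, T=0.341, ωT=0.984058, cosh=1.524541, sinh=1.150749; start (x,ẋ)=(0.208237, 0.662264) → end (x,ẋ)=(0.503500, 1.207028)
phase 3: p=0.5707, T=0.527, ωT=1.520817, cosh=2.397247, sinh=2.178714; start (x,ẋ)=(0.503500, 1.207028) → end (x,ẋ)=(1.320885, 2.471038)

1 0.4860 0.2082 0.6623
2 0.8270 0.5035 1.2070
3 1.3540 1.3209 2.4710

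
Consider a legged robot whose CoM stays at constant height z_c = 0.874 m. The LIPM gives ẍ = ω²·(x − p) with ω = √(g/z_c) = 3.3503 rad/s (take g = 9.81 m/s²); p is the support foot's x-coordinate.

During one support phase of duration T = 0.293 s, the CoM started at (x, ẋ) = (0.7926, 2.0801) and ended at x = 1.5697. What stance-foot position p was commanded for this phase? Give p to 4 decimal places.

ωT = 3.3503·0.293 = 0.981638; cosh(ωT) = 1.521760, sinh(ωT) = 1.147064
x(T) = p + (x₀−p)·cosh(ωT) + (ẋ₀/ω)·sinh(ωT) ⇒ p·(1 − cosh) = x(T) − x₀·cosh − (ẋ₀/ω)·sinh
numerator   = 1.5697 − (0.7926)·1.521760 − (2.0801/3.3503)·1.147064 = -0.348624
denominator = 1 − 1.521760 = -0.521760
p = -0.348624 / -0.521760 = 0.6682

p = 0.6682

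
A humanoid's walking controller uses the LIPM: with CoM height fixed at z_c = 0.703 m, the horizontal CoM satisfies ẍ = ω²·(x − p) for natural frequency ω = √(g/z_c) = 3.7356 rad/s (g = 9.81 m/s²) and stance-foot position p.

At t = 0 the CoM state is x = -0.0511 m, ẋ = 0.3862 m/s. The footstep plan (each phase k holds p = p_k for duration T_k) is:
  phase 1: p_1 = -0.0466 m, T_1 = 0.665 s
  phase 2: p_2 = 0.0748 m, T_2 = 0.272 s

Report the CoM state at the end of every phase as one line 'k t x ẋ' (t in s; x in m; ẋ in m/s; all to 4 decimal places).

1 0.6650 0.5418 2.2315
2 0.9370 1.5212 5.5796

phase 1: p=-0.0466, T=0.665, ωT=2.484174, cosh=6.037303, sinh=5.953909; start (x,ẋ)=(-0.051100, 0.386200) → end (x,ẋ)=(0.541769, 2.231520)
phase 2: p=0.0748, T=0.272, ωT=1.016083, cosh=1.562182, sinh=1.200172; start (x,ẋ)=(0.541769, 2.231520) → end (x,ẋ)=(1.521232, 5.579632)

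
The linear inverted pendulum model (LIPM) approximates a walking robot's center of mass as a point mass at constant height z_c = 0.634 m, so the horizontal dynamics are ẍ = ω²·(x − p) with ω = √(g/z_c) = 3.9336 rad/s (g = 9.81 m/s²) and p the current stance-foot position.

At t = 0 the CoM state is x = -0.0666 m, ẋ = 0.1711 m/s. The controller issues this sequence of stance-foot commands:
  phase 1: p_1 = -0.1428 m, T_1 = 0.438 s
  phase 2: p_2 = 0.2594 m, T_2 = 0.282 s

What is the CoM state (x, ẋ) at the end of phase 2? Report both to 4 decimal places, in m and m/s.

x = 0.6007, ẋ = 1.8566

phase 1: p=-0.1428, T=0.438, ωT=1.722917, cosh=2.889693, sinh=2.711148; start (x,ẋ)=(-0.066600, 0.171100) → end (x,ẋ)=(0.195322, 1.307067)
phase 2: p=0.2594, T=0.282, ωT=1.109275, cosh=1.680979, sinh=1.351181; start (x,ẋ)=(0.195322, 1.307067) → end (x,ẋ)=(0.600659, 1.856575)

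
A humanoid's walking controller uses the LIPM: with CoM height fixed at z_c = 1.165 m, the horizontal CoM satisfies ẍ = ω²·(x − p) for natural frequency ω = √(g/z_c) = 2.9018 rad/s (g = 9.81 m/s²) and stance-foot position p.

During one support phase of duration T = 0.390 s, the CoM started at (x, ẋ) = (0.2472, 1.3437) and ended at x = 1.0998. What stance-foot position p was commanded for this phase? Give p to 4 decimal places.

ωT = 2.9018·0.390 = 1.131702; cosh(ωT) = 1.711707, sinh(ωT) = 1.389223
x(T) = p + (x₀−p)·cosh(ωT) + (ẋ₀/ω)·sinh(ωT) ⇒ p·(1 − cosh) = x(T) − x₀·cosh − (ẋ₀/ω)·sinh
numerator   = 1.0998 − (0.2472)·1.711707 − (1.3437/2.9018)·1.389223 = 0.033376
denominator = 1 − 1.711707 = -0.711707
p = 0.033376 / -0.711707 = -0.0469

p = -0.0469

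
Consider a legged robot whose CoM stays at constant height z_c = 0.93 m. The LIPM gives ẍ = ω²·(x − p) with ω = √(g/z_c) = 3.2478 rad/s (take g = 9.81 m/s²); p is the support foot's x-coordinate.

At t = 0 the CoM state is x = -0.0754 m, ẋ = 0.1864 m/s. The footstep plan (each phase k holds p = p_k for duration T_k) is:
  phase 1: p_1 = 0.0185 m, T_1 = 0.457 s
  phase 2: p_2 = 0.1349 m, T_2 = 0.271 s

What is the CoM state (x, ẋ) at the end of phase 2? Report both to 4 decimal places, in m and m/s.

x = -0.2309, ẋ = -0.9849

phase 1: p=0.0185, T=0.457, ωT=1.484245, cosh=2.319153, sinh=2.092479; start (x,ẋ)=(-0.075400, 0.186400) → end (x,ẋ)=(-0.079175, -0.205850)
phase 2: p=0.1349, T=0.271, ωT=0.880154, cosh=1.412995, sinh=0.998276; start (x,ẋ)=(-0.079175, -0.205850) → end (x,ẋ)=(-0.230860, -0.984940)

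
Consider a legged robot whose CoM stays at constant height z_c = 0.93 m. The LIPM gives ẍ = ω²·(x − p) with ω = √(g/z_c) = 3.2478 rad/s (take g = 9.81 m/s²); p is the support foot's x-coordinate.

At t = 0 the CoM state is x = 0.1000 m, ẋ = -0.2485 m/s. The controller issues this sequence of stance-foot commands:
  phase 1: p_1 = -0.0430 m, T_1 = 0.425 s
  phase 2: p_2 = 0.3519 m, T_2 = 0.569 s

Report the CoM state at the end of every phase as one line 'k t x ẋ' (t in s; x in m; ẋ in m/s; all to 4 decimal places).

1 0.4250 0.1168 0.3396
2 0.9940 -0.0891 -1.2586

phase 1: p=-0.0430, T=0.425, ωT=1.380315, cosh=2.113827, sinh=1.862327; start (x,ẋ)=(0.100000, -0.248500) → end (x,ẋ)=(0.116784, 0.339645)
phase 2: p=0.3519, T=0.569, ωT=1.847998, cosh=3.252327, sinh=3.094774; start (x,ẋ)=(0.116784, 0.339645) → end (x,ẋ)=(-0.089131, -1.258561)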